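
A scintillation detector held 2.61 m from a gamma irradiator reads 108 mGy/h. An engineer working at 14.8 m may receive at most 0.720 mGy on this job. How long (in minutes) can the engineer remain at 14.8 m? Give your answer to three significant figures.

Applying the 1/r² law, rate at 14.8 m:
(2.61/14.8)² = 0.03110, so 108 × 0.03110 = 3.359 mGy/h.
Stay time = 0.720 mGy ÷ 3.359 mGy/h = 0.2143 h = 12.86 min.

12.9 min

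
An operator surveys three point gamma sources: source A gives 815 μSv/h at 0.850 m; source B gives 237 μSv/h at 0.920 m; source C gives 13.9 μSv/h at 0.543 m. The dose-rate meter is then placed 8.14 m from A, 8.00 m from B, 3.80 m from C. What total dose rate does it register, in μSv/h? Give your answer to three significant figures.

12.3 μSv/h

By superposition, sum each source's inverse-square contribution:
A: 815 × (0.850/8.14)² = 8.887 μSv/h
B: 237 × (0.920/8.00)² = 3.134 μSv/h
C: 13.9 × (0.543/3.80)² = 0.2838 μSv/h
Total = 8.887 + 3.134 + 0.2838 = 12.30 μSv/h.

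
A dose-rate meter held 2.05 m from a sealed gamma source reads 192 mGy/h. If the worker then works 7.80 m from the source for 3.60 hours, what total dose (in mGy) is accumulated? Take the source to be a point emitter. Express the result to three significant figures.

47.7 mGy

By the inverse-square law, rate at 7.80 m:
(2.05/7.80)² = 0.06907, so 192 × 0.06907 = 13.26 mGy/h.
Dose = rate × time = 13.26 mGy/h × 3.600 h = 47.74 mGy.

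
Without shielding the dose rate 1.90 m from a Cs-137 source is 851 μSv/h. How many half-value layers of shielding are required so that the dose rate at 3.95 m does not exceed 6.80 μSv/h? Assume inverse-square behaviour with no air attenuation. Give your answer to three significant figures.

4.86 half-value layers

At 3.95 m, distance alone gives (1.90/3.95)² = 0.2314, so 851 × 0.2314 = 196.9 μSv/h.
Further attenuation needed: 196.9/6.80 = 28.96.
n = log₂(28.96) = 4.856 half-value layers.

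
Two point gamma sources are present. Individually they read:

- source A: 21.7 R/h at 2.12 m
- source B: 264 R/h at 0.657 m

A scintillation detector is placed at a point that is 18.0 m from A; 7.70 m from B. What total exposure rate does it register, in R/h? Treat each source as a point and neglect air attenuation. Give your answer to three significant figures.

2.22 R/h

By superposition, sum each source's inverse-square contribution:
A: 21.7 × (2.12/18.0)² = 0.3010 R/h
B: 264 × (0.657/7.70)² = 1.922 R/h
Total = 0.3010 + 1.922 = 2.223 R/h.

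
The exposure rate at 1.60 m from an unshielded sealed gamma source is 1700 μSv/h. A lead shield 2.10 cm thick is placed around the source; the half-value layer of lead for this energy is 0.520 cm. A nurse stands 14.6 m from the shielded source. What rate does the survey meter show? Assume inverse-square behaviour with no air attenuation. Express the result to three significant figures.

1.24 μSv/h

Distance alone: (1.60/14.6)² = 0.01201, so 1700 × 0.01201 = 20.42 μSv/h.
Shield: 2.10/0.520 = 4.038 half-value layers → attenuation 2^(−4.038) = 0.06088.
Combined: 20.42 × 0.06088 = 1.243 μSv/h.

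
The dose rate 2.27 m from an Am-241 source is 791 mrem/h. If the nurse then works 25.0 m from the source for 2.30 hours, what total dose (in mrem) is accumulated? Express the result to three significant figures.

15.0 mrem

Intensity scales as (d₁/d₂)², so rate at 25.0 m:
(2.27/25.0)² = 0.008245, so 791 × 0.008245 = 6.522 mrem/h.
Dose = rate × time = 6.522 mrem/h × 2.300 h = 15.00 mrem.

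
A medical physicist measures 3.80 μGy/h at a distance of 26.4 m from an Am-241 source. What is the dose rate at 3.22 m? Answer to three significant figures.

Using I₁d₁² = I₂d₂², the rate at 3.22 m is
3.80 × (26.4/3.22)² = 3.80 × 67.22 = 255.4 μGy/h.

255 μGy/h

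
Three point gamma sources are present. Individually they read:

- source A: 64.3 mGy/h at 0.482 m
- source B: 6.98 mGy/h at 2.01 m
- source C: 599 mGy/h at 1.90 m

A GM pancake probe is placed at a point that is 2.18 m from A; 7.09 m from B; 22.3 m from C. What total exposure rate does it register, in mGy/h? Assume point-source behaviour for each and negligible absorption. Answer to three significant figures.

8.05 mGy/h

By superposition, sum each source's inverse-square contribution:
A: 64.3 × (0.482/2.18)² = 3.143 mGy/h
B: 6.98 × (2.01/7.09)² = 0.5610 mGy/h
C: 599 × (1.90/22.3)² = 4.348 mGy/h
Total = 3.143 + 0.5610 + 4.348 = 8.052 mGy/h.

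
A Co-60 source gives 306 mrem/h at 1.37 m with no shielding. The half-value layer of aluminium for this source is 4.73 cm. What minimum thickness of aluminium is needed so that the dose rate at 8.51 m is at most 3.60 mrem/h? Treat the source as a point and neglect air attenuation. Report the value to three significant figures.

5.39 cm

At 8.51 m, distance alone gives (1.37/8.51)² = 0.02592, so 306 × 0.02592 = 7.932 mrem/h.
Further attenuation needed: 7.932/3.60 = 2.203.
n = log₂(2.203) = 1.139 half-value layers.
Thickness = 1.139 × 4.73 cm = 5.387 cm.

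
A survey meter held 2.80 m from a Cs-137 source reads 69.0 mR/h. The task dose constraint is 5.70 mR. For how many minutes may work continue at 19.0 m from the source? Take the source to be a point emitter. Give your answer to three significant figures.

228 min

By the inverse-square law, rate at 19.0 m:
(2.80/19.0)² = 0.02172, so 69.0 × 0.02172 = 1.499 mR/h.
Stay time = 5.70 mR ÷ 1.499 mR/h = 3.803 h = 228.2 min.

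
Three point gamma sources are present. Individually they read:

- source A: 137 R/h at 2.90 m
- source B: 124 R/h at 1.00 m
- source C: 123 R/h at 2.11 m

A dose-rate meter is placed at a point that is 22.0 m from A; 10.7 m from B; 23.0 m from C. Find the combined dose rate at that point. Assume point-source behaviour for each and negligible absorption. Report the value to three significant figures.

Each source contributes Iᵢ·(dᵢ/rᵢ)²; contributions add.
A: 137 × (2.90/22.0)² = 2.381 R/h
B: 124 × (1.00/10.7)² = 1.083 R/h
C: 123 × (2.11/23.0)² = 1.035 R/h
Total = 2.381 + 1.083 + 1.035 = 4.499 R/h.

4.50 R/h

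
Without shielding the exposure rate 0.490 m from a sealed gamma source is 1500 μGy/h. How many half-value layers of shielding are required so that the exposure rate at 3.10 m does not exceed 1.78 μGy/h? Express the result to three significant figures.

At 3.10 m, distance alone gives (0.490/3.10)² = 0.02498, so 1500 × 0.02498 = 37.47 μGy/h.
Further attenuation needed: 37.47/1.78 = 21.05.
n = log₂(21.05) = 4.396 half-value layers.

4.40 half-value layers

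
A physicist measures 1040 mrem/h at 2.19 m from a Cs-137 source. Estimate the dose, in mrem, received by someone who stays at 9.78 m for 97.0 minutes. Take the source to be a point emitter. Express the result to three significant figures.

84.3 mrem

By the inverse-square law, rate at 9.78 m:
1040 × (2.19/9.78)² = 1040 × 0.05014 = 52.15 mrem/h.
Dose = rate × time = 52.15 mrem/h × 1.617 h = 84.33 mrem.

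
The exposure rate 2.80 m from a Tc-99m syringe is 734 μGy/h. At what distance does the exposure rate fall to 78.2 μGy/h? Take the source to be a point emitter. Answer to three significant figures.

8.58 m

Using I₁d₁² = I₂d₂², d₂ = d₁·√(I₁/I₂).
I₁/I₂ = 734/78.2 = 9.386, so d₂ = 2.80 × √9.386 = 8.578 m.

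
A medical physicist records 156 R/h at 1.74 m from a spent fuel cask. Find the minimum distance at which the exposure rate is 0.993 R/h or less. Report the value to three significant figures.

Intensity scales as (d₁/d₂)², so d₂ = d₁·√(I₁/I₂).
I₁/I₂ = 156/0.993 = 157.1, so d₂ = 1.74 × √157.1 = 21.81 m.

21.8 m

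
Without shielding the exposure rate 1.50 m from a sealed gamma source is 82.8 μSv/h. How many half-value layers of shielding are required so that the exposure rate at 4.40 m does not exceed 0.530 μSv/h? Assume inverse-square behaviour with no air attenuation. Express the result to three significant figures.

4.18 half-value layers

At 4.40 m, distance alone gives 82.8 × (1.50/4.40)² = 82.8 × 0.1162 = 9.621 μSv/h.
Further attenuation needed: 9.621/0.530 = 18.15.
n = log₂(18.15) = 4.182 half-value layers.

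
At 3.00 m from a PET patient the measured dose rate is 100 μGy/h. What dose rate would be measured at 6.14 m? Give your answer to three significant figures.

23.9 μGy/h

Since intensity falls as 1/r², scaling from 3.00 m to 6.14 m:
(3.00/6.14)² = 0.2387, so 100 × 0.2387 = 23.87 μGy/h.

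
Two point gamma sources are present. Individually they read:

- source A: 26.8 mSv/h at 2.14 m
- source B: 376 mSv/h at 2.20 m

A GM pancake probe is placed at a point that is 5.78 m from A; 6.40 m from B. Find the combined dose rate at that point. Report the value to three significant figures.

Each source contributes Iᵢ·(dᵢ/rᵢ)²; contributions add.
A: 26.8 × (2.14/5.78)² = 3.674 mSv/h
B: 376 × (2.20/6.40)² = 44.43 mSv/h
Total = 3.674 + 44.43 = 48.10 mSv/h.

48.1 mSv/h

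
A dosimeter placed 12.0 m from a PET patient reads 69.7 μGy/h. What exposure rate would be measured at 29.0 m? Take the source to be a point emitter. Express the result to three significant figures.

11.9 μGy/h

Applying the 1/r² law, scaling from 12.0 m to 29.0 m:
(12.0/29.0)² = 0.1712, so 69.7 × 0.1712 = 11.93 μGy/h.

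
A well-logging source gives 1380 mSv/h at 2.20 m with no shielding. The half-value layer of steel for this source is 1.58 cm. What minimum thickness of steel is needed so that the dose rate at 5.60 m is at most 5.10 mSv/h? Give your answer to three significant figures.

8.51 cm

At 5.60 m, distance alone gives (2.20/5.60)² = 0.1543, so 1380 × 0.1543 = 212.9 mSv/h.
Further attenuation needed: 212.9/5.10 = 41.75.
n = log₂(41.75) = 5.384 half-value layers.
Thickness = 5.384 × 1.58 cm = 8.507 cm.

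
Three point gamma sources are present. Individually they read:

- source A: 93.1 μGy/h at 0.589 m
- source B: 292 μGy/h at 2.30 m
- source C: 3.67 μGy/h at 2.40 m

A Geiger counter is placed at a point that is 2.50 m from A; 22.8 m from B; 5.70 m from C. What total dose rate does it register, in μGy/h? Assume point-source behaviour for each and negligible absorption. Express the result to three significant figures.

8.79 μGy/h

Each source contributes Iᵢ·(dᵢ/rᵢ)²; contributions add.
A: 93.1 × (0.589/2.50)² = 5.168 μGy/h
B: 292 × (2.30/22.8)² = 2.971 μGy/h
C: 3.67 × (2.40/5.70)² = 0.6506 μGy/h
Total = 5.168 + 2.971 + 0.6506 = 8.790 μGy/h.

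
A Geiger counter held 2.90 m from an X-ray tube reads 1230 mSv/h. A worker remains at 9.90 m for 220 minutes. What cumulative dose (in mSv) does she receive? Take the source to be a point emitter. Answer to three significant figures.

387 mSv

Using I₁d₁² = I₂d₂², rate at 9.90 m:
(2.90/9.90)² = 0.08581, so 1230 × 0.08581 = 105.5 mSv/h.
Dose = rate × time = 105.5 mSv/h × 3.667 h = 386.9 mSv.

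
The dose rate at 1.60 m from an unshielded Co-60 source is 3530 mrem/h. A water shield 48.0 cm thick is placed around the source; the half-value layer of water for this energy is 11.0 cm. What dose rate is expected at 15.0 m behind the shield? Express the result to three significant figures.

Distance alone: (1.60/15.0)² = 0.01138, so 3530 × 0.01138 = 40.17 mrem/h.
Shield: 48.0/11.0 = 4.364 half-value layers → attenuation 2^(−4.364) = 0.04856.
Combined: 40.17 × 0.04856 = 1.951 mrem/h.

1.95 mrem/h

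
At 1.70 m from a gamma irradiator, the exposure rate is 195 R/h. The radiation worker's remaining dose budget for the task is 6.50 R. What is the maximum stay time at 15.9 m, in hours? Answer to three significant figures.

Using I₁d₁² = I₂d₂², rate at 15.9 m:
195 × (1.70/15.9)² = 195 × 0.01143 = 2.229 R/h.
Stay time = 6.50 R ÷ 2.229 R/h = 2.916 h.

2.92 h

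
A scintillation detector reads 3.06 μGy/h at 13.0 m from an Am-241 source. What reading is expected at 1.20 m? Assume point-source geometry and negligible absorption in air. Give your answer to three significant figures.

359 μGy/h

By the inverse-square law, the rate at 1.20 m is
(13.0/1.20)² = 117.4, so 3.06 × 117.4 = 359.2 μGy/h.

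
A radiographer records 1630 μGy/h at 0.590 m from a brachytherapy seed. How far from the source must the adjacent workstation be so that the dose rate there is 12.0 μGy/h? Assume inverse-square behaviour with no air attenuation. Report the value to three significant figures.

Intensity scales as (d₁/d₂)², so d₂ = d₁·√(I₁/I₂).
I₁/I₂ = 1630/12.0 = 135.8, so d₂ = 0.590 × √135.8 = 6.875 m.

6.88 m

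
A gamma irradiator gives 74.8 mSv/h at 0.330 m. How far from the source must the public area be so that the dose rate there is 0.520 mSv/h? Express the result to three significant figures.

3.96 m

Intensity scales as (d₁/d₂)², so d₂ = d₁·√(I₁/I₂).
I₁/I₂ = 74.8/0.520 = 143.8, so d₂ = 0.330 × √143.8 = 3.957 m.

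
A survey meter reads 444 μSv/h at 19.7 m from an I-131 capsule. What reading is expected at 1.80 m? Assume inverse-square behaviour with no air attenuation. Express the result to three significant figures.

53200 μSv/h

Since intensity falls as 1/r², the rate at 1.80 m is
(19.7/1.80)² = 119.8, so 444 × 119.8 = 53190 μSv/h.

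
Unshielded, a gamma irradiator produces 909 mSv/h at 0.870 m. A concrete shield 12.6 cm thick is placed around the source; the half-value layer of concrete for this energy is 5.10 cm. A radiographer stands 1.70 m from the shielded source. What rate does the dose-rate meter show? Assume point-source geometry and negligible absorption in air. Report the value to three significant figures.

43.0 mSv/h

Distance alone: 909 × (0.870/1.70)² = 909 × 0.2619 = 238.1 mSv/h.
Shield: 12.6/5.10 = 2.471 half-value layers → attenuation 2^(−2.471) = 0.1804.
Combined: 238.1 × 0.1804 = 42.95 mSv/h.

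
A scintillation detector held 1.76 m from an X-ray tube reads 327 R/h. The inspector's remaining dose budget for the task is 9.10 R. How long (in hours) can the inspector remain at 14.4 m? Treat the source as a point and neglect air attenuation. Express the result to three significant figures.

1.86 h

Using I₁d₁² = I₂d₂², rate at 14.4 m:
(1.76/14.4)² = 0.01494, so 327 × 0.01494 = 4.885 R/h.
Stay time = 9.10 R ÷ 4.885 R/h = 1.863 h.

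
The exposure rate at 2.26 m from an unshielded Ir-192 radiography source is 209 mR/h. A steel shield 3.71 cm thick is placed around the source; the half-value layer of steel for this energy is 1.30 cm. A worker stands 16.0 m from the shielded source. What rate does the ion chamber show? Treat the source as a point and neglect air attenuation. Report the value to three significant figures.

Distance alone: 209 × (2.26/16.0)² = 209 × 0.01995 = 4.170 mR/h.
Shield: 3.71/1.30 = 2.854 half-value layers → attenuation 2^(−2.854) = 0.1383.
Combined: 4.170 × 0.1383 = 0.5767 mR/h.

0.577 mR/h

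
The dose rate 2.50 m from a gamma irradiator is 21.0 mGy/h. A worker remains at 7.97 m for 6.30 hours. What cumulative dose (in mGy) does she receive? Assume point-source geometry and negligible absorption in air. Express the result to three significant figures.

13.0 mGy

Intensity scales as (d₁/d₂)², so rate at 7.97 m:
21.0 × (2.50/7.97)² = 21.0 × 0.09839 = 2.066 mGy/h.
Dose = rate × time = 2.066 mGy/h × 6.300 h = 13.02 mGy.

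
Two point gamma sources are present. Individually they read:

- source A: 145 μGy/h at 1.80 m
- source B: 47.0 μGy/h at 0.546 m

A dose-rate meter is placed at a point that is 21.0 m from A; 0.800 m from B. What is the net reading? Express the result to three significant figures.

23.0 μGy/h

By superposition, sum each source's inverse-square contribution:
A: 145 × (1.80/21.0)² = 1.065 μGy/h
B: 47.0 × (0.546/0.800)² = 21.89 μGy/h
Total = 1.065 + 21.89 = 22.96 μGy/h.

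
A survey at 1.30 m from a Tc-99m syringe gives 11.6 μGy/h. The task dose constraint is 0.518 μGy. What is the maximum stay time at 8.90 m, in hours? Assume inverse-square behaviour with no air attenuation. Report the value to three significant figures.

2.09 h

By the inverse-square law, rate at 8.90 m:
(1.30/8.90)² = 0.02134, so 11.6 × 0.02134 = 0.2475 μGy/h.
Stay time = 0.518 μGy ÷ 0.2475 μGy/h = 2.093 h.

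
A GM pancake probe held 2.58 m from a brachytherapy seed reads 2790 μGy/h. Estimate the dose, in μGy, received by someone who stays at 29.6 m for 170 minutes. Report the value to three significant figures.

Using I₁d₁² = I₂d₂², rate at 29.6 m:
2790 × (2.58/29.6)² = 2790 × 0.007597 = 21.20 μGy/h.
Dose = rate × time = 21.20 μGy/h × 2.833 h = 60.06 μGy.

60.1 μGy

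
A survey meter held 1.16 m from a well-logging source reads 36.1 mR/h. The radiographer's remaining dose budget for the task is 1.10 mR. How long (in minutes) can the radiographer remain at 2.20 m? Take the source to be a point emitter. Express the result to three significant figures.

Since intensity falls as 1/r², rate at 2.20 m:
(1.16/2.20)² = 0.2780, so 36.1 × 0.2780 = 10.04 mR/h.
Stay time = 1.10 mR ÷ 10.04 mR/h = 0.1096 h = 6.576 min.

6.58 min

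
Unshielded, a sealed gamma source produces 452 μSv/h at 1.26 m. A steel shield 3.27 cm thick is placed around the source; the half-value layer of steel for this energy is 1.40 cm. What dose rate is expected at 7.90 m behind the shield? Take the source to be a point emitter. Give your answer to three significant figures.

Distance alone: 452 × (1.26/7.90)² = 452 × 0.02544 = 11.50 μSv/h.
Shield: 3.27/1.40 = 2.336 half-value layers → attenuation 2^(−2.336) = 0.1981.
Combined: 11.50 × 0.1981 = 2.278 μSv/h.

2.28 μSv/h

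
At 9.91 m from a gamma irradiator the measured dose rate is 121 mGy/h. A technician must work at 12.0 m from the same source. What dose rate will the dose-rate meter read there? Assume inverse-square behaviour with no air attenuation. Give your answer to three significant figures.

82.5 mGy/h

By the inverse-square law, scaling from 9.91 m to 12.0 m:
(9.91/12.0)² = 0.6820, so 121 × 0.6820 = 82.52 mGy/h.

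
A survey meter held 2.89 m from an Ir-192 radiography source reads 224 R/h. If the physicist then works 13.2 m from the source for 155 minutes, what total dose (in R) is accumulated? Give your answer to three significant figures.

Using I₁d₁² = I₂d₂², rate at 13.2 m:
(2.89/13.2)² = 0.04793, so 224 × 0.04793 = 10.74 R/h.
Dose = rate × time = 10.74 R/h × 2.583 h = 27.74 R.

27.7 R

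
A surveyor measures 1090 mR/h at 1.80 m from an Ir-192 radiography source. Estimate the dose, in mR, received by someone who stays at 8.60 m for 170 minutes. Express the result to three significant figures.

135 mR

Using I₁d₁² = I₂d₂², rate at 8.60 m:
1090 × (1.80/8.60)² = 1090 × 0.04381 = 47.75 mR/h.
Dose = rate × time = 47.75 mR/h × 2.833 h = 135.3 mR.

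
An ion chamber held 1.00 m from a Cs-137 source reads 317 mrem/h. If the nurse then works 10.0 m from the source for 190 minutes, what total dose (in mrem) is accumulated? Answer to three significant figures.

10.0 mrem

Using I₁d₁² = I₂d₂², rate at 10.0 m:
317 × (1.00/10.0)² = 317 × 0.01000 = 3.170 mrem/h.
Dose = rate × time = 3.170 mrem/h × 3.167 h = 10.04 mrem.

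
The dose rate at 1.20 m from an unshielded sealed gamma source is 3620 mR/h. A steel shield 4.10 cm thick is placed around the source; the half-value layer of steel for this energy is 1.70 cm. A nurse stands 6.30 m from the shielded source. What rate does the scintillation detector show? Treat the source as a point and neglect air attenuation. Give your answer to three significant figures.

24.7 mR/h

Distance alone: (1.20/6.30)² = 0.03628, so 3620 × 0.03628 = 131.3 mR/h.
Shield: 4.10/1.70 = 2.412 half-value layers → attenuation 2^(−2.412) = 0.1879.
Combined: 131.3 × 0.1879 = 24.67 mR/h.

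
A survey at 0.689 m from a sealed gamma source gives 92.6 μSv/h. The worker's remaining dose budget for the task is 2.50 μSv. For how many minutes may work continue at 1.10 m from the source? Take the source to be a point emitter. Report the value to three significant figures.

4.13 min

Applying the 1/r² law, rate at 1.10 m:
92.6 × (0.689/1.10)² = 92.6 × 0.3923 = 36.33 μSv/h.
Stay time = 2.50 μSv ÷ 36.33 μSv/h = 0.06881 h = 4.129 min.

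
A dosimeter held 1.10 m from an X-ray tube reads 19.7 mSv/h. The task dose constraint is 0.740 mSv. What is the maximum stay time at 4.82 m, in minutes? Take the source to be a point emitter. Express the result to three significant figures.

Using I₁d₁² = I₂d₂², rate at 4.82 m:
(1.10/4.82)² = 0.05208, so 19.7 × 0.05208 = 1.026 mSv/h.
Stay time = 0.740 mSv ÷ 1.026 mSv/h = 0.7212 h = 43.27 min.

43.3 min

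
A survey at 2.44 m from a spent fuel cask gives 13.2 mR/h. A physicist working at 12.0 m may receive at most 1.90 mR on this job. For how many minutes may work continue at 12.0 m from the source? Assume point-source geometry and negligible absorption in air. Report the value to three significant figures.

Since intensity falls as 1/r², rate at 12.0 m:
13.2 × (2.44/12.0)² = 13.2 × 0.04134 = 0.5457 mR/h.
Stay time = 1.90 mR ÷ 0.5457 mR/h = 3.482 h = 208.9 min.

209 min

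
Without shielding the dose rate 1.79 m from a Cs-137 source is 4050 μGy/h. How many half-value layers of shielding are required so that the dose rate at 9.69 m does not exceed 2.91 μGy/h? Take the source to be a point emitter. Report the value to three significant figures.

5.57 half-value layers

At 9.69 m, distance alone gives (1.79/9.69)² = 0.03412, so 4050 × 0.03412 = 138.2 μGy/h.
Further attenuation needed: 138.2/2.91 = 47.49.
n = log₂(47.49) = 5.570 half-value layers.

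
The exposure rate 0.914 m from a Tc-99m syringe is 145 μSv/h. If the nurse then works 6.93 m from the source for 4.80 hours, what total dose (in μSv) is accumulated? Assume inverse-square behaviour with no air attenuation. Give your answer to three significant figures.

12.1 μSv

Intensity scales as (d₁/d₂)², so rate at 6.93 m:
145 × (0.914/6.93)² = 145 × 0.01740 = 2.523 μSv/h.
Dose = rate × time = 2.523 μSv/h × 4.800 h = 12.11 μSv.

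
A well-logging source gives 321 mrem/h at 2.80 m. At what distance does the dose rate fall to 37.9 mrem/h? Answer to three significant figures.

8.15 m

Intensity scales as (d₁/d₂)², so d₂ = d₁·√(I₁/I₂).
I₁/I₂ = 321/37.9 = 8.470, so d₂ = 2.80 × √8.470 = 8.149 m.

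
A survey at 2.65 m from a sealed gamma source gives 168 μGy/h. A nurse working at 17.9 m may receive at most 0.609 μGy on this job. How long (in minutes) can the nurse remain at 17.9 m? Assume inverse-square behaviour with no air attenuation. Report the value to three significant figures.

9.92 min

Intensity scales as (d₁/d₂)², so rate at 17.9 m:
(2.65/17.9)² = 0.02192, so 168 × 0.02192 = 3.683 μGy/h.
Stay time = 0.609 μGy ÷ 3.683 μGy/h = 0.1654 h = 9.924 min.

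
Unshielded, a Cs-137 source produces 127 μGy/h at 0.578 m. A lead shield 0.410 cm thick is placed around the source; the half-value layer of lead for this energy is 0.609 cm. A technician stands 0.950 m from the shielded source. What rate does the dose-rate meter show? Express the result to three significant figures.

Distance alone: 127 × (0.578/0.950)² = 127 × 0.3702 = 47.02 μGy/h.
Shield: 0.410/0.609 = 0.6732 half-value layers → attenuation 2^(−0.6732) = 0.6271.
Combined: 47.02 × 0.6271 = 29.49 μGy/h.

29.5 μGy/h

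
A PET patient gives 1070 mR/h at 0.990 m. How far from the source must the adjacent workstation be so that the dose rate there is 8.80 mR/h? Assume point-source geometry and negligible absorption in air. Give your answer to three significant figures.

10.9 m

Using I₁d₁² = I₂d₂², d₂ = d₁·√(I₁/I₂).
I₁/I₂ = 1070/8.80 = 121.6, so d₂ = 0.990 × √121.6 = 10.92 m.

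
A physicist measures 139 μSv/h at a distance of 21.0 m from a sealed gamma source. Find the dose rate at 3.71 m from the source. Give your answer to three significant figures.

By the inverse-square law, the rate at 3.71 m is
(21.0/3.71)² = 32.04, so 139 × 32.04 = 4454 μSv/h.

4450 μSv/h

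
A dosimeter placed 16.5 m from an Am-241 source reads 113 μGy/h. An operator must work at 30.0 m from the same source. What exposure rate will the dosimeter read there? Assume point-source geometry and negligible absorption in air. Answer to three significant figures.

34.2 μGy/h

By the inverse-square law, scaling from 16.5 m to 30.0 m:
(16.5/30.0)² = 0.3025, so 113 × 0.3025 = 34.18 μGy/h.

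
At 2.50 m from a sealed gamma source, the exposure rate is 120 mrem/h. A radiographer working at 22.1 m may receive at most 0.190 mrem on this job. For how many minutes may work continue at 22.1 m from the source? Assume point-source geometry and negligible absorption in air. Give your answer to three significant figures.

By the inverse-square law, rate at 22.1 m:
120 × (2.50/22.1)² = 120 × 0.01280 = 1.536 mrem/h.
Stay time = 0.190 mrem ÷ 1.536 mrem/h = 0.1237 h = 7.422 min.

7.42 min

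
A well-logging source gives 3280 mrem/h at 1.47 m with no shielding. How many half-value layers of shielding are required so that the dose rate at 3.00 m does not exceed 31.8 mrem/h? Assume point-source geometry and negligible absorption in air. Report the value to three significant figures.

At 3.00 m, distance alone gives (1.47/3.00)² = 0.2401, so 3280 × 0.2401 = 787.5 mrem/h.
Further attenuation needed: 787.5/31.8 = 24.76.
n = log₂(24.76) = 4.630 half-value layers.

4.63 half-value layers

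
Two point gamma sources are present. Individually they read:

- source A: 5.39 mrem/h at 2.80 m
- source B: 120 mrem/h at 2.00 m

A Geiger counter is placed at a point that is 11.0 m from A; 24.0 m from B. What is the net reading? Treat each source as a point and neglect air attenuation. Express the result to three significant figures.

1.18 mrem/h

Each source contributes Iᵢ·(dᵢ/rᵢ)²; contributions add.
A: 5.39 × (2.80/11.0)² = 0.3492 mrem/h
B: 120 × (2.00/24.0)² = 0.8333 mrem/h
Total = 0.3492 + 0.8333 = 1.183 mrem/h.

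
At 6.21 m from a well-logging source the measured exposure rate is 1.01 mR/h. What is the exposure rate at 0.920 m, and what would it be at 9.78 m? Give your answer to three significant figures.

Since intensity falls as 1/r²,
At 0.920 m: (6.21/0.920)² = 45.56, so 1.01 × 45.56 = 46.02 mR/h
At 9.78 m: (0.920/9.78)² = 0.008849, so 46.02 × 0.008849 = 0.4072 mR/h.

46.0 mR/h; 0.407 mR/h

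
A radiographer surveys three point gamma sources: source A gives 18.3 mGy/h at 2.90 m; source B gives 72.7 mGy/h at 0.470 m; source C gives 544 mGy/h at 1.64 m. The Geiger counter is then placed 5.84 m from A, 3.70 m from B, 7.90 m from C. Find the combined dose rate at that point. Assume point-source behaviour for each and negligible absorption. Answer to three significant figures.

Each source contributes Iᵢ·(dᵢ/rᵢ)²; contributions add.
A: 18.3 × (2.90/5.84)² = 4.513 mGy/h
B: 72.7 × (0.470/3.70)² = 1.173 mGy/h
C: 544 × (1.64/7.90)² = 23.44 mGy/h
Total = 4.513 + 1.173 + 23.44 = 29.13 mGy/h.

29.1 mGy/h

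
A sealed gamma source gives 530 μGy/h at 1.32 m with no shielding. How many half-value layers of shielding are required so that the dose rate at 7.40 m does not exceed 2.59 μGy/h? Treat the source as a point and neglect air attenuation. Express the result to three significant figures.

2.70 half-value layers

At 7.40 m, distance alone gives (1.32/7.40)² = 0.03182, so 530 × 0.03182 = 16.86 μGy/h.
Further attenuation needed: 16.86/2.59 = 6.510.
n = log₂(6.510) = 2.703 half-value layers.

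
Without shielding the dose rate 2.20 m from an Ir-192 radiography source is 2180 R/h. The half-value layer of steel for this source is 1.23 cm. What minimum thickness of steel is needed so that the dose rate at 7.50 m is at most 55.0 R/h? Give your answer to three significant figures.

At 7.50 m, distance alone gives (2.20/7.50)² = 0.08604, so 2180 × 0.08604 = 187.6 R/h.
Further attenuation needed: 187.6/55.0 = 3.411.
n = log₂(3.411) = 1.770 half-value layers.
Thickness = 1.770 × 1.23 cm = 2.177 cm.

2.18 cm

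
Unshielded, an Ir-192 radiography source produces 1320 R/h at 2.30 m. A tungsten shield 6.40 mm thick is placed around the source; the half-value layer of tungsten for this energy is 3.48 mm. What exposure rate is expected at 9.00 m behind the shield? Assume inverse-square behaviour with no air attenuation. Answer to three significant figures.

24.1 R/h

Distance alone: (2.30/9.00)² = 0.06531, so 1320 × 0.06531 = 86.21 R/h.
Shield: 6.40/3.48 = 1.839 half-value layers → attenuation 2^(−1.839) = 0.2795.
Combined: 86.21 × 0.2795 = 24.10 R/h.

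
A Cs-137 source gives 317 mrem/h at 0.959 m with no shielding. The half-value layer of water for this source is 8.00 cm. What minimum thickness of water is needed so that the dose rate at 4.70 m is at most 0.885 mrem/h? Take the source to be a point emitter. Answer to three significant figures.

At 4.70 m, distance alone gives (0.959/4.70)² = 0.04163, so 317 × 0.04163 = 13.20 mrem/h.
Further attenuation needed: 13.20/0.885 = 14.92.
n = log₂(14.92) = 3.899 half-value layers.
Thickness = 3.899 × 8.00 cm = 31.19 cm.

31.2 cm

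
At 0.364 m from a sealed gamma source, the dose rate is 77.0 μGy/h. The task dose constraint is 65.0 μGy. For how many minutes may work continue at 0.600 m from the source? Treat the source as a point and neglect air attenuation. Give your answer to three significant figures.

Applying the 1/r² law, rate at 0.600 m:
77.0 × (0.364/0.600)² = 77.0 × 0.3680 = 28.34 μGy/h.
Stay time = 65.0 μGy ÷ 28.34 μGy/h = 2.294 h = 137.6 min.

138 min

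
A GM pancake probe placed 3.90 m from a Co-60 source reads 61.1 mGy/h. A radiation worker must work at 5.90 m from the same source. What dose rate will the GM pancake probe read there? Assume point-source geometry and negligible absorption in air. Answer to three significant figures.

By the inverse-square law, scaling from 3.90 m to 5.90 m:
(3.90/5.90)² = 0.4369, so 61.1 × 0.4369 = 26.69 mGy/h.

26.7 mGy/h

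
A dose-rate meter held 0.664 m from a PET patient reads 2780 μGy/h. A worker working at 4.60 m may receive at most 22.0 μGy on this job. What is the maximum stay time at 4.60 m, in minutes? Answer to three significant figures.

22.8 min

Intensity scales as (d₁/d₂)², so rate at 4.60 m:
2780 × (0.664/4.60)² = 2780 × 0.02084 = 57.94 μGy/h.
Stay time = 22.0 μGy ÷ 57.94 μGy/h = 0.3797 h = 22.78 min.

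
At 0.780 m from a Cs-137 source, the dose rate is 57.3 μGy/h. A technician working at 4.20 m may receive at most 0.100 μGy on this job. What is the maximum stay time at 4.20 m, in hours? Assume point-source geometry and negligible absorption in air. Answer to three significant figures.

0.0506 h

Intensity scales as (d₁/d₂)², so rate at 4.20 m:
57.3 × (0.780/4.20)² = 57.3 × 0.03449 = 1.976 μGy/h.
Stay time = 0.100 μGy ÷ 1.976 μGy/h = 0.05061 h.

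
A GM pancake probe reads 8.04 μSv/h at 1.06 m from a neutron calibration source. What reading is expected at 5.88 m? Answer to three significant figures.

0.261 μSv/h

Since intensity falls as 1/r², the rate at 5.88 m is
(1.06/5.88)² = 0.03250, so 8.04 × 0.03250 = 0.2613 μSv/h.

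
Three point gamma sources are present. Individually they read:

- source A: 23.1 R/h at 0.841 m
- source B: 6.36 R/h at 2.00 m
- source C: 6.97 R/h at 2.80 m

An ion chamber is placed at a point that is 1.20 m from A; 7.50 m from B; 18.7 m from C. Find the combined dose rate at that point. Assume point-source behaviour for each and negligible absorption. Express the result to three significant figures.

12.0 R/h

By superposition, sum each source's inverse-square contribution:
A: 23.1 × (0.841/1.20)² = 11.35 R/h
B: 6.36 × (2.00/7.50)² = 0.4523 R/h
C: 6.97 × (2.80/18.7)² = 0.1563 R/h
Total = 11.35 + 0.4523 + 0.1563 = 11.96 R/h.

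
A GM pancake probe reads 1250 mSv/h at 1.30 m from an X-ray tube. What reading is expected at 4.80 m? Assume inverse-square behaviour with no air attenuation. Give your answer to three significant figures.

Applying the 1/r² law, the rate at 4.80 m is
(1.30/4.80)² = 0.07335, so 1250 × 0.07335 = 91.69 mSv/h.

91.7 mSv/h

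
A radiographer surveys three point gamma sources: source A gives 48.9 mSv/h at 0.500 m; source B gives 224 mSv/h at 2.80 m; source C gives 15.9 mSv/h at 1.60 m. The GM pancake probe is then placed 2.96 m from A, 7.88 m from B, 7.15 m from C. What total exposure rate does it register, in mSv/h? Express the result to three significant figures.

Each source contributes Iᵢ·(dᵢ/rᵢ)²; contributions add.
A: 48.9 × (0.500/2.96)² = 1.395 mSv/h
B: 224 × (2.80/7.88)² = 28.28 mSv/h
C: 15.9 × (1.60/7.15)² = 0.7962 mSv/h
Total = 1.395 + 28.28 + 0.7962 = 30.47 mSv/h.

30.5 mSv/h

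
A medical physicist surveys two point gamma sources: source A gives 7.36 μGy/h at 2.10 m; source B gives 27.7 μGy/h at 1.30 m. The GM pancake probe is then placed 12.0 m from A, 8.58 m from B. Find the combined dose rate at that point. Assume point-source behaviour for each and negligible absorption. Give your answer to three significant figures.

By superposition, sum each source's inverse-square contribution:
A: 7.36 × (2.10/12.0)² = 0.2254 μGy/h
B: 27.7 × (1.30/8.58)² = 0.6359 μGy/h
Total = 0.2254 + 0.6359 = 0.8613 μGy/h.

0.861 μGy/h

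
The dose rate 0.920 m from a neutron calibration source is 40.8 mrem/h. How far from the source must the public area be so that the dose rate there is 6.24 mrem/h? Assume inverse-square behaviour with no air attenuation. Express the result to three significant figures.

By the inverse-square law, d₂ = d₁·√(I₁/I₂).
I₁/I₂ = 40.8/6.24 = 6.538, so d₂ = 0.920 × √6.538 = 2.352 m.

2.35 m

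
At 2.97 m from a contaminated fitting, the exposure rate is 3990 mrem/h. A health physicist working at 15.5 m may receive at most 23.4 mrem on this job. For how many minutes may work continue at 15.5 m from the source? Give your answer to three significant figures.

9.58 min

Applying the 1/r² law, rate at 15.5 m:
(2.97/15.5)² = 0.03672, so 3990 × 0.03672 = 146.5 mrem/h.
Stay time = 23.4 mrem ÷ 146.5 mrem/h = 0.1597 h = 9.582 min.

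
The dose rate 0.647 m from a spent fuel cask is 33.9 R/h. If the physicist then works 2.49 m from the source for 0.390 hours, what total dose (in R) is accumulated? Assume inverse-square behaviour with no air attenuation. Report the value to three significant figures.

0.893 R

By the inverse-square law, rate at 2.49 m:
33.9 × (0.647/2.49)² = 33.9 × 0.06752 = 2.289 R/h.
Dose = rate × time = 2.289 R/h × 0.3900 h = 0.8927 R.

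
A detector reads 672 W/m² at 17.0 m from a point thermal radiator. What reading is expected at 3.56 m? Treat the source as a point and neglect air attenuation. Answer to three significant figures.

Using I₁d₁² = I₂d₂², the rate at 3.56 m is
(17.0/3.56)² = 22.80, so 672 × 22.80 = 15320 W/m².

15300 W/m²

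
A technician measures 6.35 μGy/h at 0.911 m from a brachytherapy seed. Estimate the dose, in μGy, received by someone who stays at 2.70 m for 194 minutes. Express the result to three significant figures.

Using I₁d₁² = I₂d₂², rate at 2.70 m:
6.35 × (0.911/2.70)² = 6.35 × 0.1138 = 0.7226 μGy/h.
Dose = rate × time = 0.7226 μGy/h × 3.233 h = 2.336 μGy.

2.34 μGy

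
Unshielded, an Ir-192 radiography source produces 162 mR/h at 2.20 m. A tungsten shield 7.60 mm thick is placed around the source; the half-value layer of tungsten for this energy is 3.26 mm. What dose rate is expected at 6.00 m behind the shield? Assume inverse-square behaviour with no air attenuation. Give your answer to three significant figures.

4.33 mR/h

Distance alone: 162 × (2.20/6.00)² = 162 × 0.1344 = 21.77 mR/h.
Shield: 7.60/3.26 = 2.331 half-value layers → attenuation 2^(−2.331) = 0.1987.
Combined: 21.77 × 0.1987 = 4.326 mR/h.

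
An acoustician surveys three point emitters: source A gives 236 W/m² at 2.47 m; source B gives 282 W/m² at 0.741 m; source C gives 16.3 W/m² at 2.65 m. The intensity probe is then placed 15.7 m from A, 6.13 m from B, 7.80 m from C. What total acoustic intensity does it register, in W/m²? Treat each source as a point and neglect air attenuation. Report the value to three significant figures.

By superposition, sum each source's inverse-square contribution:
A: 236 × (2.47/15.7)² = 5.841 W/m²
B: 282 × (0.741/6.13)² = 4.121 W/m²
C: 16.3 × (2.65/7.80)² = 1.881 W/m²
Total = 5.841 + 4.121 + 1.881 = 11.84 W/m².

11.8 W/m²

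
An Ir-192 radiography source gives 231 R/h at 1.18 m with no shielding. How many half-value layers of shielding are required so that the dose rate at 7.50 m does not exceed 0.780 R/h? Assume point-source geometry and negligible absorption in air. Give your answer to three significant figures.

2.87 half-value layers

At 7.50 m, distance alone gives 231 × (1.18/7.50)² = 231 × 0.02475 = 5.717 R/h.
Further attenuation needed: 5.717/0.780 = 7.329.
n = log₂(7.329) = 2.874 half-value layers.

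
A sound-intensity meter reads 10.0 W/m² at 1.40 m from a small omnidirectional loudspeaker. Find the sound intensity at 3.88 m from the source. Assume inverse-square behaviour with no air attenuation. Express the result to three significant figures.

Intensity scales as (d₁/d₂)², so the rate at 3.88 m is
(1.40/3.88)² = 0.1302, so 10.0 × 0.1302 = 1.302 W/m².

1.30 W/m²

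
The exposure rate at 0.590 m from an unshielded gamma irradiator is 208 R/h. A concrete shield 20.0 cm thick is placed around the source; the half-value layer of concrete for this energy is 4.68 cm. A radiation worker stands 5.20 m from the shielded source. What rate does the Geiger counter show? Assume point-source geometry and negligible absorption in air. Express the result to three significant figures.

Distance alone: 208 × (0.590/5.20)² = 208 × 0.01287 = 2.677 R/h.
Shield: 20.0/4.68 = 4.274 half-value layers → attenuation 2^(−4.274) = 0.05169.
Combined: 2.677 × 0.05169 = 0.1384 R/h.

0.138 R/h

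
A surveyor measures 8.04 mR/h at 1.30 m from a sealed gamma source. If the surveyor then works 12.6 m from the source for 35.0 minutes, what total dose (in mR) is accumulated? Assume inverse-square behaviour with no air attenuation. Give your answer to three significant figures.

0.0499 mR

Using I₁d₁² = I₂d₂², rate at 12.6 m:
(1.30/12.6)² = 0.01064, so 8.04 × 0.01064 = 0.08555 mR/h.
Dose = rate × time = 0.08555 mR/h × 0.5833 h = 0.04990 mR.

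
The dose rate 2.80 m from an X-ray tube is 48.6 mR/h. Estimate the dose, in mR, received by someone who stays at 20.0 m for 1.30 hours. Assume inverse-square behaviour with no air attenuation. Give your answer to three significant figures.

Using I₁d₁² = I₂d₂², rate at 20.0 m:
48.6 × (2.80/20.0)² = 48.6 × 0.01960 = 0.9526 mR/h.
Dose = rate × time = 0.9526 mR/h × 1.300 h = 1.238 mR.

1.24 mR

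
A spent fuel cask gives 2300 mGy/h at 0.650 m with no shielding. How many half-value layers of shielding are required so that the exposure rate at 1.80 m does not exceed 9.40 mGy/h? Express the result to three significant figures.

5.00 half-value layers

At 1.80 m, distance alone gives 2300 × (0.650/1.80)² = 2300 × 0.1304 = 299.9 mGy/h.
Further attenuation needed: 299.9/9.40 = 31.90.
n = log₂(31.90) = 4.995 half-value layers.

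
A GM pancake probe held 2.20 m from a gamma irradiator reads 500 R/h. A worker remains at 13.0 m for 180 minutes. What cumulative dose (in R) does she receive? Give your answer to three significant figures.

By the inverse-square law, rate at 13.0 m:
(2.20/13.0)² = 0.02864, so 500 × 0.02864 = 14.32 R/h.
Dose = rate × time = 14.32 R/h × 3.000 h = 42.96 R.

43.0 R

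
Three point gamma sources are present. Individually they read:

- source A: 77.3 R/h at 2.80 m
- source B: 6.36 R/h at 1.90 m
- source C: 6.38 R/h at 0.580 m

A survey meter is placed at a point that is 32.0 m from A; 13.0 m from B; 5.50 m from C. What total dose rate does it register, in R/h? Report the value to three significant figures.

0.799 R/h

By superposition, sum each source's inverse-square contribution:
A: 77.3 × (2.80/32.0)² = 0.5918 R/h
B: 6.36 × (1.90/13.0)² = 0.1359 R/h
C: 6.38 × (0.580/5.50)² = 0.07095 R/h
Total = 0.5918 + 0.1359 + 0.07095 = 0.7986 R/h.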